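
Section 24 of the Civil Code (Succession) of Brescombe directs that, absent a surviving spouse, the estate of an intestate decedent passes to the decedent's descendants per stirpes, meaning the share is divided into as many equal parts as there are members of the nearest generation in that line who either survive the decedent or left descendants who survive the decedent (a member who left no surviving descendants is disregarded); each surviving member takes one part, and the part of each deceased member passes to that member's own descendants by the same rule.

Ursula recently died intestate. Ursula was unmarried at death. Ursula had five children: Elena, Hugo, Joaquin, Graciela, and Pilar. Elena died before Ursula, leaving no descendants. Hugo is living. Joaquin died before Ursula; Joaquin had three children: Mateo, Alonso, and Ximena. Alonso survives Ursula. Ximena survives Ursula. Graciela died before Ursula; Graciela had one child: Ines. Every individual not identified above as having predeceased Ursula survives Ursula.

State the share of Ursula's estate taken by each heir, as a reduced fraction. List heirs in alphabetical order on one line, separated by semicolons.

Alonso 1/12; Hugo 1/4; Ines 1/4; Mateo 1/12; Pilar 1/4; Ximena 1/12

There is no surviving spouse, so the entire estate passes to Ursula's descendants per stirpes.
Elena left no surviving issue, so that branch lapses and is disregarded.
The estate is divided into 4 equal shares of 1/4 among Hugo, Joaquin, Graciela, Pilar.
Hugo is living and takes 1/4.
Joaquin predeceased; the 1/4 allotted to Joaquin's branch passes to Joaquin's issue by representation.
The 1/4 is divided into 3 equal shares of 1/12 among Mateo, Alonso, Ximena.
Mateo is living and takes 1/12.
Alonso is living and takes 1/12.
Ximena is living and takes 1/12.
Graciela predeceased; the 1/4 allotted to Graciela's branch passes to Graciela's issue by representation.
Ines is the sole taker at this level and receives the full 1/4.
Pilar is living and takes 1/4.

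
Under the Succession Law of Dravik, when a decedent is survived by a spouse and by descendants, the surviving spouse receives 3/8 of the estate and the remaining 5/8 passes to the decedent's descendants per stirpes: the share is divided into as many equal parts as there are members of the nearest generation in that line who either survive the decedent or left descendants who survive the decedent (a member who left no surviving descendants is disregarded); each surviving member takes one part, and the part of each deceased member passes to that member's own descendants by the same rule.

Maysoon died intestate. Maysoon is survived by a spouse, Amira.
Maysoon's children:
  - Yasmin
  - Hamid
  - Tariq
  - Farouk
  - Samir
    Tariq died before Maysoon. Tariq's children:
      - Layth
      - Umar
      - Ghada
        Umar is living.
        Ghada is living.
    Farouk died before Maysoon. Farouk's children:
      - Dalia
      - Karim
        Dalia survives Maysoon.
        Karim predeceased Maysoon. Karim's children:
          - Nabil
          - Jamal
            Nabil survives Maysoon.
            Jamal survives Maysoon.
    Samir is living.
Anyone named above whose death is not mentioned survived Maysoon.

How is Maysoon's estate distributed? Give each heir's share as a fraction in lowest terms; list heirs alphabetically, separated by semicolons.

Amira, as surviving spouse, takes 3/8.
The remaining 5/8 passes to Maysoon's descendants per stirpes.
The 5/8 is divided into 5 equal shares of 1/8 among Yasmin, Hamid, Tariq, Farouk, Samir.
Yasmin is living and takes 1/8.
Hamid is living and takes 1/8.
Tariq predeceased; the 1/8 allotted to Tariq's branch passes to Tariq's issue by representation.
The 1/8 is divided into 3 equal shares of 1/24 among Layth, Umar, Ghada.
Layth is living and takes 1/24.
Umar is living and takes 1/24.
Ghada is living and takes 1/24.
Farouk predeceased; the 1/8 allotted to Farouk's branch passes to Farouk's issue by representation.
The 1/8 is divided into 2 equal shares of 1/16 among Dalia, Karim.
Dalia is living and takes 1/16.
Karim predeceased; the 1/16 allotted to Karim's branch passes to Karim's issue by representation.
The 1/16 is divided into 2 equal shares of 1/32 among Nabil, Jamal.
Nabil is living and takes 1/32.
Jamal is living and takes 1/32.
Samir is living and takes 1/8.

Amira 3/8; Dalia 1/16; Ghada 1/24; Hamid 1/8; Jamal 1/32; Layth 1/24; Nabil 1/32; Samir 1/8; Umar 1/24; Yasmin 1/8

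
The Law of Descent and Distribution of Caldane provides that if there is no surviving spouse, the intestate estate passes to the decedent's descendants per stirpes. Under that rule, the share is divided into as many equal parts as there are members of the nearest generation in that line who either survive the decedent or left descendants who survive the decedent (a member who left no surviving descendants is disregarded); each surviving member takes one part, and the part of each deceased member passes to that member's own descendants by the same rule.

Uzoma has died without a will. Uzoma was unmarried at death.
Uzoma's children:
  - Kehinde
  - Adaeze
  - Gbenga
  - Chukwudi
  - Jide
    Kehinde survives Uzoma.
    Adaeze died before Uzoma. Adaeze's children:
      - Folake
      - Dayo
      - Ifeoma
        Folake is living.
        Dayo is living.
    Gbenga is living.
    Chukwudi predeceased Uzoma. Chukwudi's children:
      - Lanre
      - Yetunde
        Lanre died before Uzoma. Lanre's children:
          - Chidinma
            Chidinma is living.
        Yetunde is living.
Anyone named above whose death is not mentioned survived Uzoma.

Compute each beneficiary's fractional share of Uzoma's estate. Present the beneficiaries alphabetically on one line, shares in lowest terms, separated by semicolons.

There is no surviving spouse, so the entire estate passes to Uzoma's descendants per stirpes.
The estate is divided into 5 equal shares of 1/5 among Kehinde, Adaeze, Gbenga, Chukwudi, Jide.
Kehinde is living and takes 1/5.
Adaeze predeceased; the 1/5 allotted to Adaeze's branch passes to Adaeze's issue by representation.
The 1/5 is divided into 3 equal shares of 1/15 among Folake, Dayo, Ifeoma.
Folake is living and takes 1/15.
Dayo is living and takes 1/15.
Ifeoma is living and takes 1/15.
Gbenga is living and takes 1/5.
Chukwudi predeceased; the 1/5 allotted to Chukwudi's branch passes to Chukwudi's issue by representation.
The 1/5 is divided into 2 equal shares of 1/10 among Lanre, Yetunde.
Lanre predeceased; the 1/10 allotted to Lanre's branch passes to Lanre's issue by representation.
Chidinma is the sole taker at this level and receives the full 1/10.
Yetunde is living and takes 1/10.
Jide is living and takes 1/5.

Chidinma 1/10; Dayo 1/15; Folake 1/15; Gbenga 1/5; Ifeoma 1/15; Jide 1/5; Kehinde 1/5; Yetunde 1/10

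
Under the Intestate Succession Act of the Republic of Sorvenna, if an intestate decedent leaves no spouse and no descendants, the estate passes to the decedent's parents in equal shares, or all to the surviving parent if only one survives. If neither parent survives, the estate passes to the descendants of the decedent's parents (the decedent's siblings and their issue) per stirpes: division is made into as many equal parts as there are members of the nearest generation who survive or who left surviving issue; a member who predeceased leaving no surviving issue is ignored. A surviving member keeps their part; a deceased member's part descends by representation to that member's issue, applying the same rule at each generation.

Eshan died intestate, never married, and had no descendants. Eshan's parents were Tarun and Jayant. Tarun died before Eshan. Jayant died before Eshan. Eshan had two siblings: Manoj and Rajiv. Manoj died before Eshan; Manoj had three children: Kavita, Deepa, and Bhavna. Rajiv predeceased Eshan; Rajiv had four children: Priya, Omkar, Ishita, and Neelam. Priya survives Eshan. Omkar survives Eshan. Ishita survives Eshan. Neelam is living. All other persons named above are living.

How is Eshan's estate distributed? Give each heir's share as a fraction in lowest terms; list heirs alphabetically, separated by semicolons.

Neither parent survives and there are no descendants, so the estate passes to Eshan's siblings and their issue per stirpes.
The estate is divided into 2 equal shares of 1/2 among Manoj, Rajiv.
Manoj predeceased; the 1/2 allotted to Manoj's branch passes to Manoj's issue by representation.
The 1/2 is divided into 3 equal shares of 1/6 among Kavita, Deepa, Bhavna.
Kavita is living and takes 1/6.
Deepa is living and takes 1/6.
Bhavna is living and takes 1/6.
Rajiv predeceased; the 1/2 allotted to Rajiv's branch passes to Rajiv's issue by representation.
The 1/2 is divided into 4 equal shares of 1/8 among Priya, Omkar, Ishita, Neelam.
Priya is living and takes 1/8.
Omkar is living and takes 1/8.
Ishita is living and takes 1/8.
Neelam is living and takes 1/8.

Bhavna 1/6; Deepa 1/6; Ishita 1/8; Kavita 1/6; Neelam 1/8; Omkar 1/8; Priya 1/8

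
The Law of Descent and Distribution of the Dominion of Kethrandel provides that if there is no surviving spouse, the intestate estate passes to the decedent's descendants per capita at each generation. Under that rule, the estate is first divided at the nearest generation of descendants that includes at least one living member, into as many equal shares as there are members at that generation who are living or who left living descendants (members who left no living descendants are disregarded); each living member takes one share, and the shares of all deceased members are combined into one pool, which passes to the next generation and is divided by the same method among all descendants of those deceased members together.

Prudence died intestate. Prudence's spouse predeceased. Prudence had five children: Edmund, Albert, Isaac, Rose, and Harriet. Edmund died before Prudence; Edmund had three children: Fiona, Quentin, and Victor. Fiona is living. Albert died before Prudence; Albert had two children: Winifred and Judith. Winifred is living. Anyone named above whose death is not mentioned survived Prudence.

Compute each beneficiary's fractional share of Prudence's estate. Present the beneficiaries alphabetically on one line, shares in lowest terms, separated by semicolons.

There is no surviving spouse, so the entire estate passes to Prudence's descendants per capita at each generation.
At generation 1 (Edmund, Albert, Isaac, Rose, Harriet) there are 5 shares of (1)/5 = 1/5 each.
Living: Isaac, Rose, and Harriet — each takes 1/5.
Deceased: Edmund and Albert. Their combined 2/5 is pooled and carried to generation 2.
At generation 2 (Fiona, Quentin, Victor, Winifred, Judith) there are 5 shares of (2/5)/5 = 2/25 each.
Living: Fiona, Quentin, Victor, Winifred, and Judith — each takes 2/25.

Fiona 2/25; Harriet 1/5; Isaac 1/5; Judith 2/25; Quentin 2/25; Rose 1/5; Victor 2/25; Winifred 2/25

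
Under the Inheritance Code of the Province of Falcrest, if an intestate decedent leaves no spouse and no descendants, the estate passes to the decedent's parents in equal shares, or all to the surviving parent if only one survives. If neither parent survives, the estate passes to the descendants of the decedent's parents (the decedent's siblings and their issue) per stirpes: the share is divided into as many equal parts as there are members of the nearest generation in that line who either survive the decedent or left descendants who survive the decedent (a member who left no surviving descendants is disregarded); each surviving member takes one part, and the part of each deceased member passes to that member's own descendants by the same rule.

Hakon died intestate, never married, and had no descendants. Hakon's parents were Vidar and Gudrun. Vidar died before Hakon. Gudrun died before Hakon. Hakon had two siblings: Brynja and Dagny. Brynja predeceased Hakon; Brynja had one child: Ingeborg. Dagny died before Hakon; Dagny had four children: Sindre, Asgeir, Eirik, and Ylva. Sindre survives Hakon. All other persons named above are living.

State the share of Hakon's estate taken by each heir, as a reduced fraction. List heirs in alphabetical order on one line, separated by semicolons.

Neither parent survives and there are no descendants, so the estate passes to Hakon's siblings and their issue per stirpes.
The estate is divided into 2 equal shares of 1/2 among Brynja, Dagny.
Brynja predeceased; the 1/2 allotted to Brynja's branch passes to Brynja's issue by representation.
Ingeborg is the sole taker at this level and receives the full 1/2.
Dagny predeceased; the 1/2 allotted to Dagny's branch passes to Dagny's issue by representation.
The 1/2 is divided into 4 equal shares of 1/8 among Sindre, Asgeir, Eirik, Ylva.
Sindre is living and takes 1/8.
Asgeir is living and takes 1/8.
Eirik is living and takes 1/8.
Ylva is living and takes 1/8.

Asgeir 1/8; Eirik 1/8; Ingeborg 1/2; Sindre 1/8; Ylva 1/8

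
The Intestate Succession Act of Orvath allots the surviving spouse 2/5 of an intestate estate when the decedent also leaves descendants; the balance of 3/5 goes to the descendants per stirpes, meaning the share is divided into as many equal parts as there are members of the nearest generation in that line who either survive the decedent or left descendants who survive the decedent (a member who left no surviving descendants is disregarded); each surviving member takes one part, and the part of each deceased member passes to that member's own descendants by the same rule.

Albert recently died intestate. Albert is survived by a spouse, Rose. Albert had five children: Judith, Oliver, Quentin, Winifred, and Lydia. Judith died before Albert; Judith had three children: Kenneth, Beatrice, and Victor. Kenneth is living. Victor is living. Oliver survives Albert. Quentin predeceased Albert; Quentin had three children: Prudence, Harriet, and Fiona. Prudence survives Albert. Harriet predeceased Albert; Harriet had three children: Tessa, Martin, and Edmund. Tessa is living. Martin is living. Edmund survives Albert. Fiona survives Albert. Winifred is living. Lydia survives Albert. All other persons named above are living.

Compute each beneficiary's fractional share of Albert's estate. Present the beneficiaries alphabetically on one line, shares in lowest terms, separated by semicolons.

Rose, as surviving spouse, takes 2/5.
The remaining 3/5 passes to Albert's descendants per stirpes.
The 3/5 is divided into 5 equal shares of 3/25 among Judith, Oliver, Quentin, Winifred, Lydia.
Judith predeceased; the 3/25 allotted to Judith's branch passes to Judith's issue by representation.
The 3/25 is divided into 3 equal shares of 1/25 among Kenneth, Beatrice, Victor.
Kenneth is living and takes 1/25.
Beatrice is living and takes 1/25.
Victor is living and takes 1/25.
Oliver is living and takes 3/25.
Quentin predeceased; the 3/25 allotted to Quentin's branch passes to Quentin's issue by representation.
The 3/25 is divided into 3 equal shares of 1/25 among Prudence, Harriet, Fiona.
Prudence is living and takes 1/25.
Harriet predeceased; the 1/25 allotted to Harriet's branch passes to Harriet's issue by representation.
The 1/25 is divided into 3 equal shares of 1/75 among Tessa, Martin, Edmund.
Tessa is living and takes 1/75.
Martin is living and takes 1/75.
Edmund is living and takes 1/75.
Fiona is living and takes 1/25.
Winifred is living and takes 3/25.
Lydia is living and takes 3/25.

Beatrice 1/25; Edmund 1/75; Fiona 1/25; Kenneth 1/25; Lydia 3/25; Martin 1/75; Oliver 3/25; Prudence 1/25; Rose 2/5; Tessa 1/75; Victor 1/25; Winifred 3/25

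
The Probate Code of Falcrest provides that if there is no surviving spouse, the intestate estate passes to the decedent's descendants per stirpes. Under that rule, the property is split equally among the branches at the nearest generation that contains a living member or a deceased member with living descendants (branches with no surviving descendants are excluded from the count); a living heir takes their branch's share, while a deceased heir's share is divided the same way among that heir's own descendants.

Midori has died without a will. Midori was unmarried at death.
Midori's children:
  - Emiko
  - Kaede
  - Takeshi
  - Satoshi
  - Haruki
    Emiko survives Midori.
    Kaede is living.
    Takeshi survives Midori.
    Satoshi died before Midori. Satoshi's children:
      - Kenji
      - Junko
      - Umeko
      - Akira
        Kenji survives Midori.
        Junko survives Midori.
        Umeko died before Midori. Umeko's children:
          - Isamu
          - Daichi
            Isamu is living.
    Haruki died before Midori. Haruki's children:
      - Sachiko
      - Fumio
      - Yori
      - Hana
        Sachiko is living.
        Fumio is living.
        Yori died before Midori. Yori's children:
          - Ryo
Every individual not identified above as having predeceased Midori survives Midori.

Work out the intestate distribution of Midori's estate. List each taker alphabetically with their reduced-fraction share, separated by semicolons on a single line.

There is no surviving spouse, so the entire estate passes to Midori's descendants per stirpes.
The estate is divided into 5 equal shares of 1/5 among Emiko, Kaede, Takeshi, Satoshi, Haruki.
Emiko is living and takes 1/5.
Kaede is living and takes 1/5.
Takeshi is living and takes 1/5.
Satoshi predeceased; the 1/5 allotted to Satoshi's branch passes to Satoshi's issue by representation.
The 1/5 is divided into 4 equal shares of 1/20 among Kenji, Junko, Umeko, Akira.
Kenji is living and takes 1/20.
Junko is living and takes 1/20.
Umeko predeceased; the 1/20 allotted to Umeko's branch passes to Umeko's issue by representation.
The 1/20 is divided into 2 equal shares of 1/40 among Isamu, Daichi.
Isamu is living and takes 1/40.
Daichi is living and takes 1/40.
Akira is living and takes 1/20.
Haruki predeceased; the 1/5 allotted to Haruki's branch passes to Haruki's issue by representation.
The 1/5 is divided into 4 equal shares of 1/20 among Sachiko, Fumio, Yori, Hana.
Sachiko is living and takes 1/20.
Fumio is living and takes 1/20.
Yori predeceased; the 1/20 allotted to Yori's branch passes to Yori's issue by representation.
Ryo is the sole taker at this level and receives the full 1/20.
Hana is living and takes 1/20.

Akira 1/20; Daichi 1/40; Emiko 1/5; Fumio 1/20; Hana 1/20; Isamu 1/40; Junko 1/20; Kaede 1/5; Kenji 1/20; Ryo 1/20; Sachiko 1/20; Takeshi 1/5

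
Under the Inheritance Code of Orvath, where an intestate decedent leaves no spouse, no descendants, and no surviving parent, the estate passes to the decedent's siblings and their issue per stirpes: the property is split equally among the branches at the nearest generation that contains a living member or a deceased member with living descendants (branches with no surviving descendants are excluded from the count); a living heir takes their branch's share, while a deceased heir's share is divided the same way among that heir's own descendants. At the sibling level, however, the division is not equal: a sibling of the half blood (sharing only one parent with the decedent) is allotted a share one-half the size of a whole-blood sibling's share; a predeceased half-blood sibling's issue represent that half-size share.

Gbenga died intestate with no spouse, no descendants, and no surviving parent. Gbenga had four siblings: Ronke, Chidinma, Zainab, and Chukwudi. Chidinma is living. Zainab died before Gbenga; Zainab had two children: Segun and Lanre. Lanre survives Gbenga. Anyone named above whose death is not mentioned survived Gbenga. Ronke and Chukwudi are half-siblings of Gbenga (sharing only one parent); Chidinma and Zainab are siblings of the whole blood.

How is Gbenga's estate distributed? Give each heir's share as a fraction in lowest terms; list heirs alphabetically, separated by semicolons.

No spouse, descendants, or parent survives, so the estate passes to Gbenga's siblings per stirpes.
Half-blood siblings count for one-half the weight of whole-blood siblings at the initial division.
Dividing 1 in proportion to weights (total weight 3): Ronke (weight 1/2) → 1/6; Chidinma (weight 1) → 1/3; Zainab (weight 1) → 1/3; Chukwudi (weight 1/2) → 1/6.
Ronke is living and takes 1/6.
Chidinma is living and takes 1/3.
Zainab predeceased; the 1/3 allotted to Zainab's branch passes to Zainab's issue by representation.
The 1/3 is divided into 2 equal shares of 1/6 among Segun, Lanre.
Segun is living and takes 1/6.
Lanre is living and takes 1/6.
Chukwudi is living and takes 1/6.

Chidinma 1/3; Chukwudi 1/6; Lanre 1/6; Ronke 1/6; Segun 1/6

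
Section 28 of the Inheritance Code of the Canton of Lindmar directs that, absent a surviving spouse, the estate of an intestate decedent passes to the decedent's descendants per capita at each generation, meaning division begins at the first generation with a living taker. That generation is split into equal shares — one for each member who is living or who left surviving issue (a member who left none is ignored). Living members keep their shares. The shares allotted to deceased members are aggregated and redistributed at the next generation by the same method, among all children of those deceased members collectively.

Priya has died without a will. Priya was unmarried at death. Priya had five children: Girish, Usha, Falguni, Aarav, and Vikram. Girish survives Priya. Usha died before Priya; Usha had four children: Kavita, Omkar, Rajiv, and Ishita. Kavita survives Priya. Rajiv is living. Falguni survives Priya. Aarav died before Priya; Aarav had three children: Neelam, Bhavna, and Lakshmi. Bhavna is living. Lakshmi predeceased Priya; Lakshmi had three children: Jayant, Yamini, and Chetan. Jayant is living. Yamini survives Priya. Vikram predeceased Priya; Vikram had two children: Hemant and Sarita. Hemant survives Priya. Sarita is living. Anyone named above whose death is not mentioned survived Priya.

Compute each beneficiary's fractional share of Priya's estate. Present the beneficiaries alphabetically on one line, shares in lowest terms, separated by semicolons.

There is no surviving spouse, so the entire estate passes to Priya's descendants per capita at each generation.
At generation 1 (Girish, Usha, Falguni, Aarav, Vikram) there are 5 shares of (1)/5 = 1/5 each.
Living: Girish and Falguni — each takes 1/5.
Deceased: Usha, Aarav, and Vikram. Their combined 3/5 is pooled and carried to generation 2.
At generation 2 (Kavita, Omkar, Rajiv, Ishita, Neelam, Bhavna, Lakshmi, Hemant, Sarita) there are 9 shares of (3/5)/9 = 1/15 each.
Living: Kavita, Omkar, Rajiv, Ishita, Neelam, Bhavna, Hemant, and Sarita — each takes 1/15.
Deceased: Lakshmi. That 1/15 share is carried to generation 3.
At generation 3 (Jayant, Yamini, Chetan) there are 3 shares of (1/15)/3 = 1/45 each.
Living: Jayant, Yamini, and Chetan — each takes 1/45.

Bhavna 1/15; Chetan 1/45; Falguni 1/5; Girish 1/5; Hemant 1/15; Ishita 1/15; Jayant 1/45; Kavita 1/15; Neelam 1/15; Omkar 1/15; Rajiv 1/15; Sarita 1/15; Yamini 1/45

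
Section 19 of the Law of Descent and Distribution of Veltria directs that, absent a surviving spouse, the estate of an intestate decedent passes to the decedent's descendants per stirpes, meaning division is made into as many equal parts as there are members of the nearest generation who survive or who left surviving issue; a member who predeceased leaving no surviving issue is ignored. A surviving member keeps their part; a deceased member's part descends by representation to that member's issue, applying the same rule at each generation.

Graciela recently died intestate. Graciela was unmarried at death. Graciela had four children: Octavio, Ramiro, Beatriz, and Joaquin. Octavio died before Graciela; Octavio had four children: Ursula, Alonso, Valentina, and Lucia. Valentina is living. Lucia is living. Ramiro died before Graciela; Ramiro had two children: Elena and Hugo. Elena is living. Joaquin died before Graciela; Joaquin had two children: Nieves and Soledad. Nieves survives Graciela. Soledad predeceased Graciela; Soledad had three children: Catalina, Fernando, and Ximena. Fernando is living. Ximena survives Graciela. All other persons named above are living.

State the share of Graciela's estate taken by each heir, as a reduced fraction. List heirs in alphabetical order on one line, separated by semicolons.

Alonso 1/16; Beatriz 1/4; Catalina 1/24; Elena 1/8; Fernando 1/24; Hugo 1/8; Lucia 1/16; Nieves 1/8; Ursula 1/16; Valentina 1/16; Ximena 1/24

There is no surviving spouse, so the entire estate passes to Graciela's descendants per stirpes.
The estate is divided into 4 equal shares of 1/4 among Octavio, Ramiro, Beatriz, Joaquin.
Octavio predeceased; the 1/4 allotted to Octavio's branch passes to Octavio's issue by representation.
The 1/4 is divided into 4 equal shares of 1/16 among Ursula, Alonso, Valentina, Lucia.
Ursula is living and takes 1/16.
Alonso is living and takes 1/16.
Valentina is living and takes 1/16.
Lucia is living and takes 1/16.
Ramiro predeceased; the 1/4 allotted to Ramiro's branch passes to Ramiro's issue by representation.
The 1/4 is divided into 2 equal shares of 1/8 among Elena, Hugo.
Elena is living and takes 1/8.
Hugo is living and takes 1/8.
Beatriz is living and takes 1/4.
Joaquin predeceased; the 1/4 allotted to Joaquin's branch passes to Joaquin's issue by representation.
The 1/4 is divided into 2 equal shares of 1/8 among Nieves, Soledad.
Nieves is living and takes 1/8.
Soledad predeceased; the 1/8 allotted to Soledad's branch passes to Soledad's issue by representation.
The 1/8 is divided into 3 equal shares of 1/24 among Catalina, Fernando, Ximena.
Catalina is living and takes 1/24.
Fernando is living and takes 1/24.
Ximena is living and takes 1/24.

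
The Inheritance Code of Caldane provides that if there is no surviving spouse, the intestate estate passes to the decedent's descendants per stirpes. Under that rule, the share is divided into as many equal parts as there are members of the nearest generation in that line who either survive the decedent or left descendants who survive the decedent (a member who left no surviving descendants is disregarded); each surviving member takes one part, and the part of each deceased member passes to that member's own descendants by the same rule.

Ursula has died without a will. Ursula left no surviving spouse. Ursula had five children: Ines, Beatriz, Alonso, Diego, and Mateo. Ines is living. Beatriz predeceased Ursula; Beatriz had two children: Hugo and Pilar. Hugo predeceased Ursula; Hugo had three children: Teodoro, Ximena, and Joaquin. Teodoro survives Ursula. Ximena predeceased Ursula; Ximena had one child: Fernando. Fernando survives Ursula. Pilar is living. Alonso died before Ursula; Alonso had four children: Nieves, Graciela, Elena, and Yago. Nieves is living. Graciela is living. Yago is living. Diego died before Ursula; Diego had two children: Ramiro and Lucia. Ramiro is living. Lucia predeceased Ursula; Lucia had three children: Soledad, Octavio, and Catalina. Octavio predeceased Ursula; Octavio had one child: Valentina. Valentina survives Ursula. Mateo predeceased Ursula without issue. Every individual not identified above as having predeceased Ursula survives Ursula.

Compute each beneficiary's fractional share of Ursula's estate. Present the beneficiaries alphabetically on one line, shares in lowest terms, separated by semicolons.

There is no surviving spouse, so the entire estate passes to Ursula's descendants per stirpes.
Mateo left no surviving issue, so that branch lapses and is disregarded.
The estate is divided into 4 equal shares of 1/4 among Ines, Beatriz, Alonso, Diego.
Ines is living and takes 1/4.
Beatriz predeceased; the 1/4 allotted to Beatriz's branch passes to Beatriz's issue by representation.
The 1/4 is divided into 2 equal shares of 1/8 among Hugo, Pilar.
Hugo predeceased; the 1/8 allotted to Hugo's branch passes to Hugo's issue by representation.
The 1/8 is divided into 3 equal shares of 1/24 among Teodoro, Ximena, Joaquin.
Teodoro is living and takes 1/24.
Ximena predeceased; the 1/24 allotted to Ximena's branch passes to Ximena's issue by representation.
Fernando is the sole taker at this level and receives the full 1/24.
Joaquin is living and takes 1/24.
Pilar is living and takes 1/8.
Alonso predeceased; the 1/4 allotted to Alonso's branch passes to Alonso's issue by representation.
The 1/4 is divided into 4 equal shares of 1/16 among Nieves, Graciela, Elena, Yago.
Nieves is living and takes 1/16.
Graciela is living and takes 1/16.
Elena is living and takes 1/16.
Yago is living and takes 1/16.
Diego predeceased; the 1/4 allotted to Diego's branch passes to Diego's issue by representation.
The 1/4 is divided into 2 equal shares of 1/8 among Ramiro, Lucia.
Ramiro is living and takes 1/8.
Lucia predeceased; the 1/8 allotted to Lucia's branch passes to Lucia's issue by representation.
The 1/8 is divided into 3 equal shares of 1/24 among Soledad, Octavio, Catalina.
Soledad is living and takes 1/24.
Octavio predeceased; the 1/24 allotted to Octavio's branch passes to Octavio's issue by representation.
Valentina is the sole taker at this level and receives the full 1/24.
Catalina is living and takes 1/24.

Catalina 1/24; Elena 1/16; Fernando 1/24; Graciela 1/16; Ines 1/4; Joaquin 1/24; Nieves 1/16; Pilar 1/8; Ramiro 1/8; Soledad 1/24; Teodoro 1/24; Valentina 1/24; Yago 1/16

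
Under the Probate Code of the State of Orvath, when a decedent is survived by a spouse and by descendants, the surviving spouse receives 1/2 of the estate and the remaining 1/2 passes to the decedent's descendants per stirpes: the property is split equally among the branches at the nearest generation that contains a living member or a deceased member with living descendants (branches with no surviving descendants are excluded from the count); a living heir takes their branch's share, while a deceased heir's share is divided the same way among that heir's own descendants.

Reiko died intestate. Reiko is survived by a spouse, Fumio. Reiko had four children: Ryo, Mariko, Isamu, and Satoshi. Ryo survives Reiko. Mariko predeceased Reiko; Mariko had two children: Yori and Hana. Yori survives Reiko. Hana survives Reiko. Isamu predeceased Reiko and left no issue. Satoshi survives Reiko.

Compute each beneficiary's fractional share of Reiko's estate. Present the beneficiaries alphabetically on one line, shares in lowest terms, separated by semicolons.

Fumio, as surviving spouse, takes 1/2.
The remaining 1/2 passes to Reiko's descendants per stirpes.
Isamu left no surviving issue, so that branch lapses and is disregarded.
The 1/2 is divided into 3 equal shares of 1/6 among Ryo, Mariko, Satoshi.
Ryo is living and takes 1/6.
Mariko predeceased; the 1/6 allotted to Mariko's branch passes to Mariko's issue by representation.
The 1/6 is divided into 2 equal shares of 1/12 among Yori, Hana.
Yori is living and takes 1/12.
Hana is living and takes 1/12.
Satoshi is living and takes 1/6.

Fumio 1/2; Hana 1/12; Ryo 1/6; Satoshi 1/6; Yori 1/12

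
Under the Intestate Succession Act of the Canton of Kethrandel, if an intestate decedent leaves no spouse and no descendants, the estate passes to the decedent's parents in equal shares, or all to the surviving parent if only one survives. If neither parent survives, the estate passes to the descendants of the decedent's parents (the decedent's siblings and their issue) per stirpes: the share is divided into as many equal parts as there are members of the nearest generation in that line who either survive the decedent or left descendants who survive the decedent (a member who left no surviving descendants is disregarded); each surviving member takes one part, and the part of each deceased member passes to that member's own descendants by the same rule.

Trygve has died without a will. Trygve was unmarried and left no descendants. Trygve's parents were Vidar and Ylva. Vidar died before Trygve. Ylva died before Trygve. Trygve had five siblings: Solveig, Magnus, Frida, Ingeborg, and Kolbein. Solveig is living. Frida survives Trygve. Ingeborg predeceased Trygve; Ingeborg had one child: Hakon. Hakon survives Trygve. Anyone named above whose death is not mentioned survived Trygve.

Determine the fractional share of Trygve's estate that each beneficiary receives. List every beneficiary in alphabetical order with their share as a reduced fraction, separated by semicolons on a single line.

Neither parent survives and there are no descendants, so the estate passes to Trygve's siblings and their issue per stirpes.
The estate is divided into 5 equal shares of 1/5 among Solveig, Magnus, Frida, Ingeborg, Kolbein.
Solveig is living and takes 1/5.
Magnus is living and takes 1/5.
Frida is living and takes 1/5.
Ingeborg predeceased; the 1/5 allotted to Ingeborg's branch passes to Ingeborg's issue by representation.
Hakon is the sole taker at this level and receives the full 1/5.
Kolbein is living and takes 1/5.

Frida 1/5; Hakon 1/5; Kolbein 1/5; Magnus 1/5; Solveig 1/5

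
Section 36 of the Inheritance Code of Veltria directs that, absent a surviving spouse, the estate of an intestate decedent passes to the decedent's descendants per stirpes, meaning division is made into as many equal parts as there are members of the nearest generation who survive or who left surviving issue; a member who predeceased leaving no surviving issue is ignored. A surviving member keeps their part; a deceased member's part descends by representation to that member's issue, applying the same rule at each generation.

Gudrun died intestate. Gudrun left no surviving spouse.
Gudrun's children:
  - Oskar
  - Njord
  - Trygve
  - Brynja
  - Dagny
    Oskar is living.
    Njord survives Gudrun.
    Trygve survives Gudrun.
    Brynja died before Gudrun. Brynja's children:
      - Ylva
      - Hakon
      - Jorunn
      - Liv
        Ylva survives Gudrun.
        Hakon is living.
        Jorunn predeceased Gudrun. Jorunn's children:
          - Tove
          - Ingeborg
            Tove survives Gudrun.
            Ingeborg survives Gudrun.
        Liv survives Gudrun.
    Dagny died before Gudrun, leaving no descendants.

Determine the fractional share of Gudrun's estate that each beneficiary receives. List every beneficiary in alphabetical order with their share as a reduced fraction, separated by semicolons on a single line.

There is no surviving spouse, so the entire estate passes to Gudrun's descendants per stirpes.
Dagny left no surviving issue, so that branch lapses and is disregarded.
The estate is divided into 4 equal shares of 1/4 among Oskar, Njord, Trygve, Brynja.
Oskar is living and takes 1/4.
Njord is living and takes 1/4.
Trygve is living and takes 1/4.
Brynja predeceased; the 1/4 allotted to Brynja's branch passes to Brynja's issue by representation.
The 1/4 is divided into 4 equal shares of 1/16 among Ylva, Hakon, Jorunn, Liv.
Ylva is living and takes 1/16.
Hakon is living and takes 1/16.
Jorunn predeceased; the 1/16 allotted to Jorunn's branch passes to Jorunn's issue by representation.
The 1/16 is divided into 2 equal shares of 1/32 among Tove, Ingeborg.
Tove is living and takes 1/32.
Ingeborg is living and takes 1/32.
Liv is living and takes 1/16.

Hakon 1/16; Ingeborg 1/32; Liv 1/16; Njord 1/4; Oskar 1/4; Tove 1/32; Trygve 1/4; Ylva 1/16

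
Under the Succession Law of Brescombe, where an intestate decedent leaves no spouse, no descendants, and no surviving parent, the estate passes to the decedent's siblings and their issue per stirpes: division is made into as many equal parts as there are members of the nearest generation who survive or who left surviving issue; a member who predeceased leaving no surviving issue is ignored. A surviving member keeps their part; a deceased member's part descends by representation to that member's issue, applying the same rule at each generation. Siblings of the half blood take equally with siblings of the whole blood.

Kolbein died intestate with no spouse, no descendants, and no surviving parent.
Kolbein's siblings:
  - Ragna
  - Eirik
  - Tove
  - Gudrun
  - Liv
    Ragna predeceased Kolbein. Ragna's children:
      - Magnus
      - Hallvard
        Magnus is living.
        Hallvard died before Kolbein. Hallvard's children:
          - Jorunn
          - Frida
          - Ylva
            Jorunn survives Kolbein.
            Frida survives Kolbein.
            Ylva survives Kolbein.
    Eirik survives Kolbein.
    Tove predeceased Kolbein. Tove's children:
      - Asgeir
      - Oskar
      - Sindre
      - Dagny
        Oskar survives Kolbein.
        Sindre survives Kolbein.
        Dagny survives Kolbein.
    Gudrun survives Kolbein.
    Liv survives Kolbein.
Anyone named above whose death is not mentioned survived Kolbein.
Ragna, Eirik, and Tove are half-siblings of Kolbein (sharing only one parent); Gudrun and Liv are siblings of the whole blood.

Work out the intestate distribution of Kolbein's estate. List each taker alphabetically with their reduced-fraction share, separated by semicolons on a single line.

Asgeir 1/20; Dagny 1/20; Eirik 1/5; Frida 1/30; Gudrun 1/5; Jorunn 1/30; Liv 1/5; Magnus 1/10; Oskar 1/20; Sindre 1/20; Ylva 1/30

No spouse, descendants, or parent survives, so the estate passes to Kolbein's siblings per stirpes.
Half-blood and whole-blood siblings take equally under the stated rule.
The estate is divided into 5 equal shares of 1/5 among Ragna, Eirik, Tove, Gudrun, Liv.
Ragna predeceased; the 1/5 allotted to Ragna's branch passes to Ragna's issue by representation.
The 1/5 is divided into 2 equal shares of 1/10 among Magnus, Hallvard.
Magnus is living and takes 1/10.
Hallvard predeceased; the 1/10 allotted to Hallvard's branch passes to Hallvard's issue by representation.
The 1/10 is divided into 3 equal shares of 1/30 among Jorunn, Frida, Ylva.
Jorunn is living and takes 1/30.
Frida is living and takes 1/30.
Ylva is living and takes 1/30.
Eirik is living and takes 1/5.
Tove predeceased; the 1/5 allotted to Tove's branch passes to Tove's issue by representation.
The 1/5 is divided into 4 equal shares of 1/20 among Asgeir, Oskar, Sindre, Dagny.
Asgeir is living and takes 1/20.
Oskar is living and takes 1/20.
Sindre is living and takes 1/20.
Dagny is living and takes 1/20.
Gudrun is living and takes 1/5.
Liv is living and takes 1/5.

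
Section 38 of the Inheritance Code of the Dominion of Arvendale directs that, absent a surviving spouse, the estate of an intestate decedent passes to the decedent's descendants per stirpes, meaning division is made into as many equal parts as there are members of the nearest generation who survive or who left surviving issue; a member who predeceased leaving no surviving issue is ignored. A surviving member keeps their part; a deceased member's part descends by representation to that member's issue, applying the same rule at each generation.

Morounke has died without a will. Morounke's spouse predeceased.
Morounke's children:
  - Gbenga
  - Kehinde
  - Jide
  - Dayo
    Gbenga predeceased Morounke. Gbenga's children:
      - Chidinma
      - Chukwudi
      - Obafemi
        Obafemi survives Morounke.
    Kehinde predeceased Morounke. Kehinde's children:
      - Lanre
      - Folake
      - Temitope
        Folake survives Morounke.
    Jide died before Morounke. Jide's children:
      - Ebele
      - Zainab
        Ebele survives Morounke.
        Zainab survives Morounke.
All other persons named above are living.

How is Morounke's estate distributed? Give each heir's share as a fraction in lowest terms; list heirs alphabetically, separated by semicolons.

Chidinma 1/12; Chukwudi 1/12; Dayo 1/4; Ebele 1/8; Folake 1/12; Lanre 1/12; Obafemi 1/12; Temitope 1/12; Zainab 1/8

There is no surviving spouse, so the entire estate passes to Morounke's descendants per stirpes.
The estate is divided into 4 equal shares of 1/4 among Gbenga, Kehinde, Jide, Dayo.
Gbenga predeceased; the 1/4 allotted to Gbenga's branch passes to Gbenga's issue by representation.
The 1/4 is divided into 3 equal shares of 1/12 among Chidinma, Chukwudi, Obafemi.
Chidinma is living and takes 1/12.
Chukwudi is living and takes 1/12.
Obafemi is living and takes 1/12.
Kehinde predeceased; the 1/4 allotted to Kehinde's branch passes to Kehinde's issue by representation.
The 1/4 is divided into 3 equal shares of 1/12 among Lanre, Folake, Temitope.
Lanre is living and takes 1/12.
Folake is living and takes 1/12.
Temitope is living and takes 1/12.
Jide predeceased; the 1/4 allotted to Jide's branch passes to Jide's issue by representation.
The 1/4 is divided into 2 equal shares of 1/8 among Ebele, Zainab.
Ebele is living and takes 1/8.
Zainab is living and takes 1/8.
Dayo is living and takes 1/4.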